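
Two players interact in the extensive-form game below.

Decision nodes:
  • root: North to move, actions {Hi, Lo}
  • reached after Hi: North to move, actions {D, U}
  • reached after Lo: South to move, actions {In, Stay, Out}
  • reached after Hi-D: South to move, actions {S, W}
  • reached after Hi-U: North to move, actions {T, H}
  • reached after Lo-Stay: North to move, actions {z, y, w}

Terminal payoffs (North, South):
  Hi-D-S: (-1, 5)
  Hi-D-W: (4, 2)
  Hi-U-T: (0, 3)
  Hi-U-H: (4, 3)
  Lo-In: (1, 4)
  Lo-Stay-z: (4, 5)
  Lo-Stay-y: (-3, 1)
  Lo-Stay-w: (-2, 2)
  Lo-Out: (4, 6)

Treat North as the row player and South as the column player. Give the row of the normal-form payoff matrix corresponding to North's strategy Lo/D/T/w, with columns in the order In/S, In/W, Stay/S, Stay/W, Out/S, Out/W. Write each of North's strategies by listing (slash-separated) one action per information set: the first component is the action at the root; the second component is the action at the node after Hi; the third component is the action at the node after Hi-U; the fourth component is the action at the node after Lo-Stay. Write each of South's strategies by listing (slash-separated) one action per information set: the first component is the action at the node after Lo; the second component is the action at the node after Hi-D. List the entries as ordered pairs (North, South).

(1,4) (1,4) (-2,2) (-2,2) (4,6) (4,6)

vs In/S: North plays Lo → South plays In at [Lo] → (1, 4)
vs In/W: North plays Lo → South plays In at [Lo] → (1, 4)
vs Stay/S: North plays Lo → South plays Stay at [Lo] → North plays w at [Lo-Stay] → (-2, 2)
vs Stay/W: North plays Lo → South plays Stay at [Lo] → North plays w at [Lo-Stay] → (-2, 2)
vs Out/S: North plays Lo → South plays Out at [Lo] → (4, 6)
vs Out/W: North plays Lo → South plays Out at [Lo] → (4, 6)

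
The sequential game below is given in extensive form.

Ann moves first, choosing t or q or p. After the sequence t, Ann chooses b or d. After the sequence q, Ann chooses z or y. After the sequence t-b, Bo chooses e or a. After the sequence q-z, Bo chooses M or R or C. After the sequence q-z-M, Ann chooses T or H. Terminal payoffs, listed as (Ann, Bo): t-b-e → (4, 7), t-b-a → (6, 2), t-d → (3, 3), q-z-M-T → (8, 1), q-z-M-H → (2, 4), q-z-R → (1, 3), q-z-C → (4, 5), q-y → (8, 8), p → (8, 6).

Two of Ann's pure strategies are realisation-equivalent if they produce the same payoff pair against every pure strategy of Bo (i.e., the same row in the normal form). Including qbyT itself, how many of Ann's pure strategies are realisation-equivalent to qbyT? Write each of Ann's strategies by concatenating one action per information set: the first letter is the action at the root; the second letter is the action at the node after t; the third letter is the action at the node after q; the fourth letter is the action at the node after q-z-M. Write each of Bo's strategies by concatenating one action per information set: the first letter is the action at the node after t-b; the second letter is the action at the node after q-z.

Row for qbyT (columns eM, eR, eC, aM, aR, aC): (8,8) (8,8) (8,8) (8,8) (8,8) (8,8).
Under qbyT, Ann's choice at the node after t and at the node after q-z-M can never be reached regardless of what Bo does, so varying those choices leaves every outcome unchanged.
Holding the reachable choices fixed and varying the unreachable ones freely already gives 2 × 2 = 4 equivalent strategies.
No other strategy reproduces this row, so those 4 are the full class: qbyT, qbyH, qdyT, qdyH.

4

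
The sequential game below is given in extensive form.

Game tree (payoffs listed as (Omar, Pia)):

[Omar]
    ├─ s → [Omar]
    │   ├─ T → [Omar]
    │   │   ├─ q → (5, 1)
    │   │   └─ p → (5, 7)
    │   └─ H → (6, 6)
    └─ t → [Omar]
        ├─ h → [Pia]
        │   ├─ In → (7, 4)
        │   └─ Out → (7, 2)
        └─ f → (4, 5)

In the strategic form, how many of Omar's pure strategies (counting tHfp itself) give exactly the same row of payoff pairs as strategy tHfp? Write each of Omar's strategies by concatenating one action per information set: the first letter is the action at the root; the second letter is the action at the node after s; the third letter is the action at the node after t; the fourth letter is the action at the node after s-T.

4

Row for tHfp (columns In, Out): (4,5) (4,5).
Under tHfp, Omar's choice at the node after s and at the node after s-T can never be reached regardless of what Pia does, so varying those choices leaves every outcome unchanged.
Holding the reachable choices fixed and varying the unreachable ones freely already gives 2 × 2 = 4 equivalent strategies.
No other strategy reproduces this row, so those 4 are the full class: tTfq, tTfp, tHfq, tHfp.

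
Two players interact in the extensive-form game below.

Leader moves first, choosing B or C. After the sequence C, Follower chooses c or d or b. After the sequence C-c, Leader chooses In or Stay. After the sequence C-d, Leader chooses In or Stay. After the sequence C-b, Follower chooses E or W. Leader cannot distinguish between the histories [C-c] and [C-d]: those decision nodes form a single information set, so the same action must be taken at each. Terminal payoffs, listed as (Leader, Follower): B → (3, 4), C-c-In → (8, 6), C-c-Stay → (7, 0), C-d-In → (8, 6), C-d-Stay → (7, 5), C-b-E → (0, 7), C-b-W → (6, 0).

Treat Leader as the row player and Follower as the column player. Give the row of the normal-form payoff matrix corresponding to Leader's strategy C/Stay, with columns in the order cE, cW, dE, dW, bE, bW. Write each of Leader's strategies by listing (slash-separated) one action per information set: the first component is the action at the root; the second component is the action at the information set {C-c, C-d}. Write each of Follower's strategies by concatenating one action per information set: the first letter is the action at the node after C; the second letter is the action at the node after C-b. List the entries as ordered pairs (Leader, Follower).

(7,0) (7,0) (7,5) (7,5) (0,7) (6,0)

vs cE: Leader plays C → Follower plays c at [C] → Leader plays Stay at [C-c] → (7, 0)
vs cW: Leader plays C → Follower plays c at [C] → Leader plays Stay at [C-c] → (7, 0)
vs dE: Leader plays C → Follower plays d at [C] → Leader plays Stay at [C-d] → (7, 5)
vs dW: Leader plays C → Follower plays d at [C] → Leader plays Stay at [C-d] → (7, 5)
vs bE: Leader plays C → Follower plays b at [C] → Follower plays E at [C-b] → (0, 7)
vs bW: Leader plays C → Follower plays b at [C] → Follower plays W at [C-b] → (6, 0)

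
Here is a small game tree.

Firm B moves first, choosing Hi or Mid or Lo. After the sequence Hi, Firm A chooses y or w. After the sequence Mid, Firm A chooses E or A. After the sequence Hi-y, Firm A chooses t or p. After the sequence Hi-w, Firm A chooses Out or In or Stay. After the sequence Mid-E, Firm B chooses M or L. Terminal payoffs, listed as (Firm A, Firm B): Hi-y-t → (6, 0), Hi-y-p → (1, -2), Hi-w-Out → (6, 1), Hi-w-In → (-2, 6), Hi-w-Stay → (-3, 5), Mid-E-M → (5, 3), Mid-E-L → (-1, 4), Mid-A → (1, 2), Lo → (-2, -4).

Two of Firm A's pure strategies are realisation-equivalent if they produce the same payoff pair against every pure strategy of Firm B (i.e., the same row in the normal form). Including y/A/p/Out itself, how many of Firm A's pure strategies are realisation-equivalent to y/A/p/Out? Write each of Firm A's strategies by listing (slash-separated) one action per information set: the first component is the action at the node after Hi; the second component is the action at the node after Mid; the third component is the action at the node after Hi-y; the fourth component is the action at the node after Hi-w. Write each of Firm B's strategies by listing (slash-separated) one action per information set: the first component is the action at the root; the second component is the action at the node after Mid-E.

Row for y/A/p/Out (columns Hi/M, Hi/L, Mid/M, Mid/L, Lo/M, Lo/L): (1,-2) (1,-2) (1,2) (1,2) (-2,-4) (-2,-4).
Under y/A/p/Out, Firm A's choice at the node after Hi-w can never be reached regardless of what Firm B does, so varying those choices leaves every outcome unchanged.
Holding the reachable choices fixed and varying the unreachable one freely already gives 3 equivalent strategies.
No other strategy reproduces this row, so those 3 are the full class: y/A/p/Out, y/A/p/In, y/A/p/Stay.

3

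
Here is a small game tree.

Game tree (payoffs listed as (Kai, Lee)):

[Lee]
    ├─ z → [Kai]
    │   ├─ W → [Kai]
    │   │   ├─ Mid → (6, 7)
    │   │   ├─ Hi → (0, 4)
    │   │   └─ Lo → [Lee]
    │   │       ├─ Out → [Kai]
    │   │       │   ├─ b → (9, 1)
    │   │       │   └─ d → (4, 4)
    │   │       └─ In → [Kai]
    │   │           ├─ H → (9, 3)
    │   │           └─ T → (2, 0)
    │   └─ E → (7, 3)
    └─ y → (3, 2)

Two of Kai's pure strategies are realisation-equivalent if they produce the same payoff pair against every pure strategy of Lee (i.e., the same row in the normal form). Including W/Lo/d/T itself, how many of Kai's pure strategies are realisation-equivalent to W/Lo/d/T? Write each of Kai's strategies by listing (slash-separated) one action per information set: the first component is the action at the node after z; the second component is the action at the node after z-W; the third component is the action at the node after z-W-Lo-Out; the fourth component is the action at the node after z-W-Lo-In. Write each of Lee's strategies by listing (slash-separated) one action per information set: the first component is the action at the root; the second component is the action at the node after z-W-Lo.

1

Row for W/Lo/d/T (columns z/Out, z/In, y/Out, y/In): (4,4) (2,0) (3,2) (3,2).
Every one of Kai's information sets is on the play path for some reply by Lee when Kai follows W/Lo/d/T.
Changing the action at any of them therefore changes at least one column, so only W/Lo/d/T itself gives this row.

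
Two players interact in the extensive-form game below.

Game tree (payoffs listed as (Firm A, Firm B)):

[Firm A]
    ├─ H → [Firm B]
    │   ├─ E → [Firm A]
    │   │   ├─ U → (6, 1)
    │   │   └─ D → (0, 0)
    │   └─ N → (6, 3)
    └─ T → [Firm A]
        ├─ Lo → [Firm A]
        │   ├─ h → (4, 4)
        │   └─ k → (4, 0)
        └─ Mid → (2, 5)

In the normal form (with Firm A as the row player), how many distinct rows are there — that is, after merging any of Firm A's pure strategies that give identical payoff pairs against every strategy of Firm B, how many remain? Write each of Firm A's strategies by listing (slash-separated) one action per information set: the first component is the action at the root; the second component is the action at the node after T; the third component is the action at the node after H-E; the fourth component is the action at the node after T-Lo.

Firm A has 16 pure strategies: H/Lo/U/h, H/Lo/U/k, H/Lo/D/h, H/Lo/D/k, H/Mid/U/h, H/Mid/U/k, H/Mid/D/h, H/Mid/D/k, T/Lo/U/h, T/Lo/U/k, T/Lo/D/h, T/Lo/D/k, T/Mid/U/h, T/Mid/U/k, T/Mid/D/h, T/Mid/D/k. Columns: E, N.
{H/Lo/U/h, H/Lo/U/k, H/Mid/U/h, H/Mid/U/k} → row (6,1) (6,3)
{H/Lo/D/h, H/Lo/D/k, H/Mid/D/h, H/Mid/D/k} → row (0,0) (6,3)
{T/Lo/U/h, T/Lo/D/h} → row (4,4) (4,4)
{T/Lo/U/k, T/Lo/D/k} → row (4,0) (4,0)
{T/Mid/U/h, T/Mid/U/k, T/Mid/D/h, T/Mid/D/k} → row (2,5) (2,5)
That's 5 distinct rows out of 16 strategies.

5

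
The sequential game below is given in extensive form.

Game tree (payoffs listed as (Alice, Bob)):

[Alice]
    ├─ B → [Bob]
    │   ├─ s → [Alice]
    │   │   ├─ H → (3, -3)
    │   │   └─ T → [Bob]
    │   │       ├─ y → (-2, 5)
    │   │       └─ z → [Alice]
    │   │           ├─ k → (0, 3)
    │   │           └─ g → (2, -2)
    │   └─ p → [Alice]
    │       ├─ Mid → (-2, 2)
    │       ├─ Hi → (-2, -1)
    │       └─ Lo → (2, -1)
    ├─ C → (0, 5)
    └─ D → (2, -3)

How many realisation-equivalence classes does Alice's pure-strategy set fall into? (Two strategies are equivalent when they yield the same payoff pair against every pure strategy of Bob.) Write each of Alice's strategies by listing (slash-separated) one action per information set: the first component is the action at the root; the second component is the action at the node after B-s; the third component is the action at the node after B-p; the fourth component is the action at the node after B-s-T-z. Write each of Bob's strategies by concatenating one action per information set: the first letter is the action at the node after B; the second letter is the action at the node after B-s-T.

11

Alice has 36 pure strategies: B/H/Mid/k, B/H/Mid/g, B/H/Hi/k, B/H/Hi/g, B/H/Lo/k, B/H/Lo/g, B/T/Mid/k, B/T/Mid/g, B/T/Hi/k, B/T/Hi/g, B/T/Lo/k, B/T/Lo/g, C/H/Mid/k, C/H/Mid/g, C/H/Hi/k, C/H/Hi/g, C/H/Lo/k, C/H/Lo/g, C/T/Mid/k, C/T/Mid/g, C/T/Hi/k, C/T/Hi/g, C/T/Lo/k, C/T/Lo/g, D/H/Mid/k, D/H/Mid/g, D/H/Hi/k, D/H/Hi/g, D/H/Lo/k, D/H/Lo/g, D/T/Mid/k, D/T/Mid/g, D/T/Hi/k, D/T/Hi/g, D/T/Lo/k, D/T/Lo/g. Columns: sy, sz, py, pz.
{B/H/Mid/k, B/H/Mid/g} → row (3,-3) (3,-3) (-2,2) (-2,2)
{B/H/Hi/k, B/H/Hi/g} → row (3,-3) (3,-3) (-2,-1) (-2,-1)
{B/H/Lo/k, B/H/Lo/g} → row (3,-3) (3,-3) (2,-1) (2,-1)
{B/T/Mid/k} → row (-2,5) (0,3) (-2,2) (-2,2)
{B/T/Mid/g} → row (-2,5) (2,-2) (-2,2) (-2,2)
{B/T/Hi/k} → row (-2,5) (0,3) (-2,-1) (-2,-1)
{B/T/Hi/g} → row (-2,5) (2,-2) (-2,-1) (-2,-1)
{B/T/Lo/k} → row (-2,5) (0,3) (2,-1) (2,-1)
{B/T/Lo/g} → row (-2,5) (2,-2) (2,-1) (2,-1)
{C/H/Mid/k, C/H/Mid/g, C/H/Hi/k, C/H/Hi/g, C/H/Lo/k, C/H/Lo/g, C/T/Mid/k, C/T/Mid/g, C/T/Hi/k, C/T/Hi/g, C/T/Lo/k, C/T/Lo/g} → row (0,5) (0,5) (0,5) (0,5)
{D/H/Mid/k, D/H/Mid/g, D/H/Hi/k, D/H/Hi/g, D/H/Lo/k, D/H/Lo/g, D/T/Mid/k, D/T/Mid/g, D/T/Hi/k, D/T/Hi/g, D/T/Lo/k, D/T/Lo/g} → row (2,-3) (2,-3) (2,-3) (2,-3)
That's 11 distinct rows out of 36 strategies.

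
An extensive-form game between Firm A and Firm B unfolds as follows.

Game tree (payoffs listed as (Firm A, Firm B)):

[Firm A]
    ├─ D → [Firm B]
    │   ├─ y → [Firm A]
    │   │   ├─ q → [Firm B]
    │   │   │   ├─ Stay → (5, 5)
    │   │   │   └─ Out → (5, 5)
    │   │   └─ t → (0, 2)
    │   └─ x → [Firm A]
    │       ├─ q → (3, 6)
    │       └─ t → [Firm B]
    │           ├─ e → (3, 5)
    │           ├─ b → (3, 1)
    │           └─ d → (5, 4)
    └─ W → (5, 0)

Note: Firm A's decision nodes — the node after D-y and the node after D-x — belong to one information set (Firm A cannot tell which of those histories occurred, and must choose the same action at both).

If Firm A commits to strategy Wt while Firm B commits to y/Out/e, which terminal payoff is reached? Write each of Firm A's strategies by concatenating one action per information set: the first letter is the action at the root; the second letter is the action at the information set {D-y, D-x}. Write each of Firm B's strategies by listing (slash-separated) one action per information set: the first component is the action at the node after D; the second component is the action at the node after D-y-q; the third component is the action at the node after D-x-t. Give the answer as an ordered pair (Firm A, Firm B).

(5, 0)

Trace the play path from the root:
  Firm A plays W
→ terminal payoff (5, 0).
(Firm A's choice at the information set {D-y, D-x} is never reached on this path, so it doesn't affect the outcome.)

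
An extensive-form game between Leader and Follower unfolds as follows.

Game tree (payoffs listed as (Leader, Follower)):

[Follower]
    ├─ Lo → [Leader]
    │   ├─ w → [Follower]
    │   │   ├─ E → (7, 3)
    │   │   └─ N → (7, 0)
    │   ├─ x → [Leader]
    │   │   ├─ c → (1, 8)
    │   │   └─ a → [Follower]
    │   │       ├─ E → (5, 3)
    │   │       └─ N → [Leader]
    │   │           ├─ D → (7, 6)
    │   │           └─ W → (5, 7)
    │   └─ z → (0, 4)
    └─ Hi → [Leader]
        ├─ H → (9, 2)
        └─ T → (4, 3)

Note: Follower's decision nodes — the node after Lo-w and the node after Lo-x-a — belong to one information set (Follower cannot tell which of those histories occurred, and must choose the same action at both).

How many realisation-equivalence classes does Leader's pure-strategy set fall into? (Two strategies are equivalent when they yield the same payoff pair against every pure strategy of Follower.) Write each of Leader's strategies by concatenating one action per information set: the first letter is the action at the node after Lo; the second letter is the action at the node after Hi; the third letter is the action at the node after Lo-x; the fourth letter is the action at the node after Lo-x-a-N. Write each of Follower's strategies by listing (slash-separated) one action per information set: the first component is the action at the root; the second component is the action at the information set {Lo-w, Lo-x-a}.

10

Leader has 24 pure strategies: wHcD, wHcW, wHaD, wHaW, wTcD, wTcW, wTaD, wTaW, xHcD, xHcW, xHaD, xHaW, xTcD, xTcW, xTaD, xTaW, zHcD, zHcW, zHaD, zHaW, zTcD, zTcW, zTaD, zTaW. Columns: Lo/E, Lo/N, Hi/E, Hi/N.
{wHcD, wHcW, wHaD, wHaW} → row (7,3) (7,0) (9,2) (9,2)
{wTcD, wTcW, wTaD, wTaW} → row (7,3) (7,0) (4,3) (4,3)
{xHcD, xHcW} → row (1,8) (1,8) (9,2) (9,2)
{xHaD} → row (5,3) (7,6) (9,2) (9,2)
{xHaW} → row (5,3) (5,7) (9,2) (9,2)
{xTcD, xTcW} → row (1,8) (1,8) (4,3) (4,3)
{xTaD} → row (5,3) (7,6) (4,3) (4,3)
{xTaW} → row (5,3) (5,7) (4,3) (4,3)
{zHcD, zHcW, zHaD, zHaW} → row (0,4) (0,4) (9,2) (9,2)
{zTcD, zTcW, zTaD, zTaW} → row (0,4) (0,4) (4,3) (4,3)
That's 10 distinct rows out of 24 strategies.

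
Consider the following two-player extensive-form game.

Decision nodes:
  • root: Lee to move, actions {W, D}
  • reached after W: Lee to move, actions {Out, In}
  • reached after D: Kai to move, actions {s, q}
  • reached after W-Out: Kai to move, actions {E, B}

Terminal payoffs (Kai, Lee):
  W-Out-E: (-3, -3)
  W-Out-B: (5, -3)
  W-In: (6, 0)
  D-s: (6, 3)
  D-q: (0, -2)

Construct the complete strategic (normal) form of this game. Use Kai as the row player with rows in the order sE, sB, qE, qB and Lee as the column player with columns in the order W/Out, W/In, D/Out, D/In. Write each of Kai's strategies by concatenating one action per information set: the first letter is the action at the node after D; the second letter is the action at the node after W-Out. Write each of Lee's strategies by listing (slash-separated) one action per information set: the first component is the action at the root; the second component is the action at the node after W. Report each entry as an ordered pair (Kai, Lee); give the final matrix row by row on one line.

sE: (-3,-3) (6,0) (6,3) (6,3) | sB: (5,-3) (6,0) (6,3) (6,3) | qE: (-3,-3) (6,0) (0,-2) (0,-2) | qB: (5,-3) (6,0) (0,-2) (0,-2)

        W/Out     W/In    D/Out     D/In
  sE  (-3,-3)    (6,0)    (6,3)    (6,3)
  sB   (5,-3)    (6,0)    (6,3)    (6,3)
  qE  (-3,-3)    (6,0)   (0,-2)   (0,-2)
  qB   (5,-3)    (6,0)   (0,-2)   (0,-2)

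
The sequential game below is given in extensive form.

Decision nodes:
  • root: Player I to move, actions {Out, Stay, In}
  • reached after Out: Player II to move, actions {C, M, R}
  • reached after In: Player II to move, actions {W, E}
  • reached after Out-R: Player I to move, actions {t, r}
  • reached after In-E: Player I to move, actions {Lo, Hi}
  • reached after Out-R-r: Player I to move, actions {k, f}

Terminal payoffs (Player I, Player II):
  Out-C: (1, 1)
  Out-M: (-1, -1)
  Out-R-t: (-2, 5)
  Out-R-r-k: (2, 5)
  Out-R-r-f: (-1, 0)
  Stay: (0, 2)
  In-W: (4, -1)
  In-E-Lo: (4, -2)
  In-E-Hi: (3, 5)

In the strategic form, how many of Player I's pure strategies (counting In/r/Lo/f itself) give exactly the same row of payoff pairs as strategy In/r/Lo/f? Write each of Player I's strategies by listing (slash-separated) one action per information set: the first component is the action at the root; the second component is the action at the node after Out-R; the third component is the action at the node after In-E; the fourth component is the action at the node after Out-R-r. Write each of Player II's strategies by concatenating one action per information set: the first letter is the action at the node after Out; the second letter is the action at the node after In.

Row for In/r/Lo/f (columns CW, CE, MW, ME, RW, RE): (4,-1) (4,-2) (4,-1) (4,-2) (4,-1) (4,-2).
Under In/r/Lo/f, Player I's choice at the node after Out-R and at the node after Out-R-r can never be reached regardless of what Player II does, so varying those choices leaves every outcome unchanged.
Holding the reachable choices fixed and varying the unreachable ones freely already gives 2 × 2 = 4 equivalent strategies.
No other strategy reproduces this row, so those 4 are the full class: In/t/Lo/k, In/t/Lo/f, In/r/Lo/k, In/r/Lo/f.

4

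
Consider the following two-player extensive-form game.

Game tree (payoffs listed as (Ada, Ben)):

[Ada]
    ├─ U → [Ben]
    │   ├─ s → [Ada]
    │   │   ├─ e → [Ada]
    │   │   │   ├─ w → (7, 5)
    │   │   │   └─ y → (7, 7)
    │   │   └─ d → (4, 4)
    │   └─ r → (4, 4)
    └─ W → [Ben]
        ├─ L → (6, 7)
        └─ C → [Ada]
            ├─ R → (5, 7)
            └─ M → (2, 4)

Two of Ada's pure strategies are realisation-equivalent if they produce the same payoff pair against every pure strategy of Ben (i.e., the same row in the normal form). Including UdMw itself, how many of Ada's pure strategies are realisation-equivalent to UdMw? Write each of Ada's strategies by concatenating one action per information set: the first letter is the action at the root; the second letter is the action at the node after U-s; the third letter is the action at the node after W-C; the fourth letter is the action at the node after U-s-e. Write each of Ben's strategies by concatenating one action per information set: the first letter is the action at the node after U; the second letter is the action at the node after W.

4

Row for UdMw (columns sL, sC, rL, rC): (4,4) (4,4) (4,4) (4,4).
Under UdMw, Ada's choice at the node after W-C and at the node after U-s-e can never be reached regardless of what Ben does, so varying those choices leaves every outcome unchanged.
Holding the reachable choices fixed and varying the unreachable ones freely already gives 2 × 2 = 4 equivalent strategies.
No other strategy reproduces this row, so those 4 are the full class: UdRw, UdRy, UdMw, UdMy.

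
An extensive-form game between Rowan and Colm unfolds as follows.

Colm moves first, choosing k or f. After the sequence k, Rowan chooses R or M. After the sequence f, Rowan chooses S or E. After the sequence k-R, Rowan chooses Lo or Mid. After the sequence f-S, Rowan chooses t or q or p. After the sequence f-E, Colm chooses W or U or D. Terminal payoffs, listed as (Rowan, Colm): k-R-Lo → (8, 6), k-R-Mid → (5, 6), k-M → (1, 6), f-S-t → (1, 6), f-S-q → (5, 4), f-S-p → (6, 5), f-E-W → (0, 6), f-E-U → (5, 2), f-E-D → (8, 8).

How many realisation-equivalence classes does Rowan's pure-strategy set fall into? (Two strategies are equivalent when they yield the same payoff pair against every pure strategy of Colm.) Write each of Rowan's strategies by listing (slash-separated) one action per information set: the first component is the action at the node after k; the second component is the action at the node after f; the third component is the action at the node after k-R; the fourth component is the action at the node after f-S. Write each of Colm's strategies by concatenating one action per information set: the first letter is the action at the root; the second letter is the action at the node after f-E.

Rowan has 24 pure strategies: R/S/Lo/t, R/S/Lo/q, R/S/Lo/p, R/S/Mid/t, R/S/Mid/q, R/S/Mid/p, R/E/Lo/t, R/E/Lo/q, R/E/Lo/p, R/E/Mid/t, R/E/Mid/q, R/E/Mid/p, M/S/Lo/t, M/S/Lo/q, M/S/Lo/p, M/S/Mid/t, M/S/Mid/q, M/S/Mid/p, M/E/Lo/t, M/E/Lo/q, M/E/Lo/p, M/E/Mid/t, M/E/Mid/q, M/E/Mid/p. Columns: kW, kU, kD, fW, fU, fD.
{R/S/Lo/t} → row (8,6) (8,6) (8,6) (1,6) (1,6) (1,6)
{R/S/Lo/q} → row (8,6) (8,6) (8,6) (5,4) (5,4) (5,4)
{R/S/Lo/p} → row (8,6) (8,6) (8,6) (6,5) (6,5) (6,5)
{R/S/Mid/t} → row (5,6) (5,6) (5,6) (1,6) (1,6) (1,6)
{R/S/Mid/q} → row (5,6) (5,6) (5,6) (5,4) (5,4) (5,4)
{R/S/Mid/p} → row (5,6) (5,6) (5,6) (6,5) (6,5) (6,5)
{R/E/Lo/t, R/E/Lo/q, R/E/Lo/p} → row (8,6) (8,6) (8,6) (0,6) (5,2) (8,8)
{R/E/Mid/t, R/E/Mid/q, R/E/Mid/p} → row (5,6) (5,6) (5,6) (0,6) (5,2) (8,8)
{M/S/Lo/t, M/S/Mid/t} → row (1,6) (1,6) (1,6) (1,6) (1,6) (1,6)
{M/S/Lo/q, M/S/Mid/q} → row (1,6) (1,6) (1,6) (5,4) (5,4) (5,4)
{M/S/Lo/p, M/S/Mid/p} → row (1,6) (1,6) (1,6) (6,5) (6,5) (6,5)
{M/E/Lo/t, M/E/Lo/q, M/E/Lo/p, M/E/Mid/t, M/E/Mid/q, M/E/Mid/p} → row (1,6) (1,6) (1,6) (0,6) (5,2) (8,8)
That's 12 distinct rows out of 24 strategies.

12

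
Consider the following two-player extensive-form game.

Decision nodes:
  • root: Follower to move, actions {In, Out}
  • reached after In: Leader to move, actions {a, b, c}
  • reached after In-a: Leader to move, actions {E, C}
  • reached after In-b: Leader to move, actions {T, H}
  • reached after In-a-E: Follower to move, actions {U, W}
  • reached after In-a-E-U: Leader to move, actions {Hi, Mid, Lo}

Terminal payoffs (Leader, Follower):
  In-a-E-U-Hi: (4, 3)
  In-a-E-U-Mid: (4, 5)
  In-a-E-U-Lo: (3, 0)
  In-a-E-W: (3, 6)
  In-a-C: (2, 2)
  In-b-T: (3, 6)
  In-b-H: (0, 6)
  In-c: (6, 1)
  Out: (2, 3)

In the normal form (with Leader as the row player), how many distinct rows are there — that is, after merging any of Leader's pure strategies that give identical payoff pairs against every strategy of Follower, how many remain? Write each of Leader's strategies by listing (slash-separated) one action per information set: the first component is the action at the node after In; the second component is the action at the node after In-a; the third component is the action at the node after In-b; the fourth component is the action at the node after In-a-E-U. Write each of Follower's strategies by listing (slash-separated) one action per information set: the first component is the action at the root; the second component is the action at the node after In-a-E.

7

Leader has 36 pure strategies: a/E/T/Hi, a/E/T/Mid, a/E/T/Lo, a/E/H/Hi, a/E/H/Mid, a/E/H/Lo, a/C/T/Hi, a/C/T/Mid, a/C/T/Lo, a/C/H/Hi, a/C/H/Mid, a/C/H/Lo, b/E/T/Hi, b/E/T/Mid, b/E/T/Lo, b/E/H/Hi, b/E/H/Mid, b/E/H/Lo, b/C/T/Hi, b/C/T/Mid, b/C/T/Lo, b/C/H/Hi, b/C/H/Mid, b/C/H/Lo, c/E/T/Hi, c/E/T/Mid, c/E/T/Lo, c/E/H/Hi, c/E/H/Mid, c/E/H/Lo, c/C/T/Hi, c/C/T/Mid, c/C/T/Lo, c/C/H/Hi, c/C/H/Mid, c/C/H/Lo. Columns: In/U, In/W, Out/U, Out/W.
{a/E/T/Hi, a/E/H/Hi} → row (4,3) (3,6) (2,3) (2,3)
{a/E/T/Mid, a/E/H/Mid} → row (4,5) (3,6) (2,3) (2,3)
{a/E/T/Lo, a/E/H/Lo} → row (3,0) (3,6) (2,3) (2,3)
{a/C/T/Hi, a/C/T/Mid, a/C/T/Lo, a/C/H/Hi, a/C/H/Mid, a/C/H/Lo} → row (2,2) (2,2) (2,3) (2,3)
{b/E/T/Hi, b/E/T/Mid, b/E/T/Lo, b/C/T/Hi, b/C/T/Mid, b/C/T/Lo} → row (3,6) (3,6) (2,3) (2,3)
{b/E/H/Hi, b/E/H/Mid, b/E/H/Lo, b/C/H/Hi, b/C/H/Mid, b/C/H/Lo} → row (0,6) (0,6) (2,3) (2,3)
{c/E/T/Hi, c/E/T/Mid, c/E/T/Lo, c/E/H/Hi, c/E/H/Mid, c/E/H/Lo, c/C/T/Hi, c/C/T/Mid, c/C/T/Lo, c/C/H/Hi, c/C/H/Mid, c/C/H/Lo} → row (6,1) (6,1) (2,3) (2,3)
That's 7 distinct rows out of 36 strategies.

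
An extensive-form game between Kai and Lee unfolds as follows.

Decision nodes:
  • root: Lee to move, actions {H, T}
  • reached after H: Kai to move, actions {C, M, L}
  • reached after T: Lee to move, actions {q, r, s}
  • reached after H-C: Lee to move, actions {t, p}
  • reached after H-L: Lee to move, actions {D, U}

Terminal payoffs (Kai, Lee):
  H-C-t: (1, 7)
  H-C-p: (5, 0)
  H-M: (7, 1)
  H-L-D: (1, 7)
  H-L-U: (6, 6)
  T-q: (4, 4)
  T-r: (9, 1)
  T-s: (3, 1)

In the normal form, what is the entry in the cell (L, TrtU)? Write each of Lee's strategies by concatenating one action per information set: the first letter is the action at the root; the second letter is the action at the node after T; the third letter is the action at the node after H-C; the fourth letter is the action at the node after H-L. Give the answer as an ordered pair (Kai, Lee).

Trace the play path from the root:
  Lee plays T
  Lee plays r at [T]
→ terminal payoff (9, 1).
(Kai's choice at the node after H is never reached on this path, so it doesn't affect the outcome.)

(9, 1)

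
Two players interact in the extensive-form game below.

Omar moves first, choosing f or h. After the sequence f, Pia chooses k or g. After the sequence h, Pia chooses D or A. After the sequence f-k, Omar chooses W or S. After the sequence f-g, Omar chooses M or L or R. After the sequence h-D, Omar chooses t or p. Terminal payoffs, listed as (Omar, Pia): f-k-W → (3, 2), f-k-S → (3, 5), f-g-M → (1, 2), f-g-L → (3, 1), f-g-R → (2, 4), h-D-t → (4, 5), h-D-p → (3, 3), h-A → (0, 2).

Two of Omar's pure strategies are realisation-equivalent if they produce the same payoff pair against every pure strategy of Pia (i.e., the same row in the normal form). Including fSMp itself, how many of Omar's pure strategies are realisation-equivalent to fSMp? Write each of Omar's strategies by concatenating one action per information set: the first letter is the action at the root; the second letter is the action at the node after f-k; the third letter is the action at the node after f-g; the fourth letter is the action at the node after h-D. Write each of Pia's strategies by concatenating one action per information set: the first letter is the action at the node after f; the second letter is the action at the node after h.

Row for fSMp (columns kD, kA, gD, gA): (3,5) (3,5) (1,2) (1,2).
Under fSMp, Omar's choice at the node after h-D can never be reached regardless of what Pia does, so varying those choices leaves every outcome unchanged.
Holding the reachable choices fixed and varying the unreachable one freely already gives 2 equivalent strategies.
No other strategy reproduces this row, so those 2 are the full class: fSMt, fSMp.

2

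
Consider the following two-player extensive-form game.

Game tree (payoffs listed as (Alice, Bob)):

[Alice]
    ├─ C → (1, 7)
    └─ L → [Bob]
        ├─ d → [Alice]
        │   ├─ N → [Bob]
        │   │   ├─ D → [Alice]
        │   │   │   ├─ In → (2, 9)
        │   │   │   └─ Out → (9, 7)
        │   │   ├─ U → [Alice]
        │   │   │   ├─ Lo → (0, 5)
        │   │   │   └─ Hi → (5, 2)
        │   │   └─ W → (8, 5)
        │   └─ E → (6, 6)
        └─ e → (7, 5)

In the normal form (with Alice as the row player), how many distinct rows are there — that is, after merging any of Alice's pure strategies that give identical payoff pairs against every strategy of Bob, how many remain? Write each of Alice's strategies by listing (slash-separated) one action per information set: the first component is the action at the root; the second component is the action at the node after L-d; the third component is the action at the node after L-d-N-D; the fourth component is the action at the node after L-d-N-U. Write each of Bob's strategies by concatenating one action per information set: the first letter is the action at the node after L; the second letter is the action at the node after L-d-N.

6

Alice has 16 pure strategies: C/N/In/Lo, C/N/In/Hi, C/N/Out/Lo, C/N/Out/Hi, C/E/In/Lo, C/E/In/Hi, C/E/Out/Lo, C/E/Out/Hi, L/N/In/Lo, L/N/In/Hi, L/N/Out/Lo, L/N/Out/Hi, L/E/In/Lo, L/E/In/Hi, L/E/Out/Lo, L/E/Out/Hi. Columns: dD, dU, dW, eD, eU, eW.
{C/N/In/Lo, C/N/In/Hi, C/N/Out/Lo, C/N/Out/Hi, C/E/In/Lo, C/E/In/Hi, C/E/Out/Lo, C/E/Out/Hi} → row (1,7) (1,7) (1,7) (1,7) (1,7) (1,7)
{L/N/In/Lo} → row (2,9) (0,5) (8,5) (7,5) (7,5) (7,5)
{L/N/In/Hi} → row (2,9) (5,2) (8,5) (7,5) (7,5) (7,5)
{L/N/Out/Lo} → row (9,7) (0,5) (8,5) (7,5) (7,5) (7,5)
{L/N/Out/Hi} → row (9,7) (5,2) (8,5) (7,5) (7,5) (7,5)
{L/E/In/Lo, L/E/In/Hi, L/E/Out/Lo, L/E/Out/Hi} → row (6,6) (6,6) (6,6) (7,5) (7,5) (7,5)
That's 6 distinct rows out of 16 strategies.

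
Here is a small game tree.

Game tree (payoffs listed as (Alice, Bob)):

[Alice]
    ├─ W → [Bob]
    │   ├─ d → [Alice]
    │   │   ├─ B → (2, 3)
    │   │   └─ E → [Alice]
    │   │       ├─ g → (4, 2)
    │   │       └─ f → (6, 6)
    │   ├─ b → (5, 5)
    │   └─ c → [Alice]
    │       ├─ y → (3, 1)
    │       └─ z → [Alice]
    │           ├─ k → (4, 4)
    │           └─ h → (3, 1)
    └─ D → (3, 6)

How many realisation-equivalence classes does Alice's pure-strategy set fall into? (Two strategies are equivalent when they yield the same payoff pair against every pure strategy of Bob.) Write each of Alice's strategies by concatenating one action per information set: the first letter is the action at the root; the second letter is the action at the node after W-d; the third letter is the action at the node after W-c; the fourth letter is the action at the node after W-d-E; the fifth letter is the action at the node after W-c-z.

Alice has 32 pure strategies: WBygk, WBygh, WByfk, WByfh, WBzgk, WBzgh, WBzfk, WBzfh, WEygk, WEygh, WEyfk, WEyfh, WEzgk, WEzgh, WEzfk, WEzfh, DBygk, DBygh, DByfk, DByfh, DBzgk, DBzgh, DBzfk, DBzfh, DEygk, DEygh, DEyfk, DEyfh, DEzgk, DEzgh, DEzfk, DEzfh. Columns: d, b, c.
{WBygk, WBygh, WByfk, WByfh, WBzgh, WBzfh} → row (2,3) (5,5) (3,1)
{WBzgk, WBzfk} → row (2,3) (5,5) (4,4)
{WEygk, WEygh, WEzgh} → row (4,2) (5,5) (3,1)
{WEyfk, WEyfh, WEzfh} → row (6,6) (5,5) (3,1)
{WEzgk} → row (4,2) (5,5) (4,4)
{WEzfk} → row (6,6) (5,5) (4,4)
{DBygk, DBygh, DByfk, DByfh, DBzgk, DBzgh, DBzfk, DBzfh, DEygk, DEygh, DEyfk, DEyfh, DEzgk, DEzgh, DEzfk, DEzfh} → row (3,6) (3,6) (3,6)
That's 7 distinct rows out of 32 strategies.

7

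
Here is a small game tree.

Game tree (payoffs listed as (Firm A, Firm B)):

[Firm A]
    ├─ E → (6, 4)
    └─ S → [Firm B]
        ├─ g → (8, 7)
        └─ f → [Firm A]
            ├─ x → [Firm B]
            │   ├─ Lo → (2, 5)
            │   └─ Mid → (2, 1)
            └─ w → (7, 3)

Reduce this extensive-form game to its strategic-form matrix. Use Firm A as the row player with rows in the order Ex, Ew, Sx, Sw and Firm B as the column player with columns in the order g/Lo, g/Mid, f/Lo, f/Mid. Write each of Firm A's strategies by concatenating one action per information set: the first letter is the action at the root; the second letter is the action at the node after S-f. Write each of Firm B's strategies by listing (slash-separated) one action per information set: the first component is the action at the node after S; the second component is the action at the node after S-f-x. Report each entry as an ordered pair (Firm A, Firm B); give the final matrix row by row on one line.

         g/Lo    g/Mid     f/Lo    f/Mid
  Ex    (6,4)    (6,4)    (6,4)    (6,4)
  Ew    (6,4)    (6,4)    (6,4)    (6,4)
  Sx    (8,7)    (8,7)    (2,5)    (2,1)
  Sw    (8,7)    (8,7)    (7,3)    (7,3)

Ex: (6,4) (6,4) (6,4) (6,4) | Ew: (6,4) (6,4) (6,4) (6,4) | Sx: (8,7) (8,7) (2,5) (2,1) | Sw: (8,7) (8,7) (7,3) (7,3)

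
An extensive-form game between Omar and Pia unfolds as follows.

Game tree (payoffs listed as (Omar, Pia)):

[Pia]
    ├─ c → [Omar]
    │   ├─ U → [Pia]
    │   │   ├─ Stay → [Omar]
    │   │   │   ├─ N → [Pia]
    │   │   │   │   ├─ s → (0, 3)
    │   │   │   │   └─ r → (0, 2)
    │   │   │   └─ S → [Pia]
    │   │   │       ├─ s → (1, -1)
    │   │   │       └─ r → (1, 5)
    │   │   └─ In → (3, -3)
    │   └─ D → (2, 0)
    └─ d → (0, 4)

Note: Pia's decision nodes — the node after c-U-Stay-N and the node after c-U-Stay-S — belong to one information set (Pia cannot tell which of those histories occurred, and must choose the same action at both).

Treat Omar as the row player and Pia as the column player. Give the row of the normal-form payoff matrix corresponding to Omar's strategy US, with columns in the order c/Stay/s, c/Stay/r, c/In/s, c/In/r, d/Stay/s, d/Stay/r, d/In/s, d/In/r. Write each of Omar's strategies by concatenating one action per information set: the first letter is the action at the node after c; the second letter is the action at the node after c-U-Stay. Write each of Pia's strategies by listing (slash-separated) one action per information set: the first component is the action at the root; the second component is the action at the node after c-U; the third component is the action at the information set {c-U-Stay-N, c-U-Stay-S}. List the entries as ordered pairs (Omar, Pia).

vs c/Stay/s: Pia plays c → Omar plays U at [c] → Pia plays Stay at [c-U] → Omar plays S at [c-U-Stay] → Pia plays s at [c-U-Stay-S] → (1, -1)
vs c/Stay/r: Pia plays c → Omar plays U at [c] → Pia plays Stay at [c-U] → Omar plays S at [c-U-Stay] → Pia plays r at [c-U-Stay-S] → (1, 5)
vs c/In/s: Pia plays c → Omar plays U at [c] → Pia plays In at [c-U] → (3, -3)
vs c/In/r: Pia plays c → Omar plays U at [c] → Pia plays In at [c-U] → (3, -3)
vs d/Stay/s: Pia plays d → (0, 4)
vs d/Stay/r: Pia plays d → (0, 4)
vs d/In/s: Pia plays d → (0, 4)
vs d/In/r: Pia plays d → (0, 4)

(1,-1) (1,5) (3,-3) (3,-3) (0,4) (0,4) (0,4) (0,4)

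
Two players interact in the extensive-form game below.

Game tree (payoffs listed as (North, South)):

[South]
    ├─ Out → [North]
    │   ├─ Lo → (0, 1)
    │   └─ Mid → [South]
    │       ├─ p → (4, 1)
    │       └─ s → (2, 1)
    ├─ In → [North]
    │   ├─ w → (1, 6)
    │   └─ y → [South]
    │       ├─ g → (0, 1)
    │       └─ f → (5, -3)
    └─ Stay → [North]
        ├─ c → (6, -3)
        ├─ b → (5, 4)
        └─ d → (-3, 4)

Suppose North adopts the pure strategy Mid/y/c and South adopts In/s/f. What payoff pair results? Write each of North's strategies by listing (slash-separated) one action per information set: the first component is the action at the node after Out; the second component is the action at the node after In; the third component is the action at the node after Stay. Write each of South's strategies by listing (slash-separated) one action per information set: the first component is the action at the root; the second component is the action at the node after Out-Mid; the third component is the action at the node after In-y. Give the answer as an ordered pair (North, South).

(5, -3)

Trace the play path from the root:
  South plays In
  North plays y at [In]
  South plays f at [In-y]
→ terminal payoff (5, -3).
(North's choice at the node after Out is never reached on this path, so it doesn't affect the outcome.)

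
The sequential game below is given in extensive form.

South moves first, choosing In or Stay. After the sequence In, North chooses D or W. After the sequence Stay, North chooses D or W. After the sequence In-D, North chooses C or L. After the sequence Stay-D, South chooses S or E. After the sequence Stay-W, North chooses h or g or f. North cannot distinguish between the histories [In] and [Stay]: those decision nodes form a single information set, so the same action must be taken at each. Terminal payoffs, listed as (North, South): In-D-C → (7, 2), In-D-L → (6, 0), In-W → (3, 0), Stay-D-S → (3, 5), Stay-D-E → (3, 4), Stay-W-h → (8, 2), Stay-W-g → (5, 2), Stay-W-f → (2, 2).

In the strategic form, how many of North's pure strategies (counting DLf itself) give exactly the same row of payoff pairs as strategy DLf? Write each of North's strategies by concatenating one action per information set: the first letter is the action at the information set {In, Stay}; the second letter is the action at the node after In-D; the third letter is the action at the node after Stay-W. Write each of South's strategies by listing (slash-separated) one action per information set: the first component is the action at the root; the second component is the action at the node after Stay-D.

3

Row for DLf (columns In/S, In/E, Stay/S, Stay/E): (6,0) (6,0) (3,5) (3,4).
Under DLf, North's choice at the node after Stay-W can never be reached regardless of what South does, so varying those choices leaves every outcome unchanged.
Holding the reachable choices fixed and varying the unreachable one freely already gives 3 equivalent strategies.
No other strategy reproduces this row, so those 3 are the full class: DLh, DLg, DLf.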